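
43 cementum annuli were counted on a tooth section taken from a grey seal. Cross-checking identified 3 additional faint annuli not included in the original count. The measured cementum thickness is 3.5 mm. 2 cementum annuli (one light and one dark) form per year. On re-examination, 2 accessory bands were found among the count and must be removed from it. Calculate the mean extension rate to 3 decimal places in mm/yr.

0.159 mm/yr

Adjusted count: 43 − 2 + 3 = 44 cementum annuli.
With 2 cementum annuli per year, 44 / 2 = 22 years.
Extension rate ≈ 3.5 / 22 = 0.159 mm/yr.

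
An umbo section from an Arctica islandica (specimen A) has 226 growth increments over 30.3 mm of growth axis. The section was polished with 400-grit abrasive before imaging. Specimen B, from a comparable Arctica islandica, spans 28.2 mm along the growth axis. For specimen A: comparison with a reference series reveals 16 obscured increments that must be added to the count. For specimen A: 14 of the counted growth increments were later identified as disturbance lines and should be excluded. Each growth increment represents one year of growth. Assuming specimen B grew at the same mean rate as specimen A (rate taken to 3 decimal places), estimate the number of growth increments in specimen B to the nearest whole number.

Specimen A: correcting the raw count gives 226 − 14 + 16 = 228 true growth increments.
A: Extension rate ≈ 30.3 / 228 = 0.133 mm per year.
B spans 28.2 / 0.133 = 212.03 years ≈ 212 growth increments.

212 growth increments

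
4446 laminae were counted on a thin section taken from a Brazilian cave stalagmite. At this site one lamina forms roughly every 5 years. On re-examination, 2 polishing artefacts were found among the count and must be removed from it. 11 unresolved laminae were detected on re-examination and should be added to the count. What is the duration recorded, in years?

After corrections the count is 4446 − 2 + 11 = 4455 laminae.
Multiplying by 5 years per lamina: 4455 × 5 = 22275 years.

22275 years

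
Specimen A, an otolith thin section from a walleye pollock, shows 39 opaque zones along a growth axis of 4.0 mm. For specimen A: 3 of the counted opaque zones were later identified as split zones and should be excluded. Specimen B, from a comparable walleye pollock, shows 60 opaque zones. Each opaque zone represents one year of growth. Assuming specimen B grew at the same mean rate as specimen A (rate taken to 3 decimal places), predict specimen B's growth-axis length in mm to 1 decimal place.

6.7 mm

Specimen A: correcting the raw count gives 39 − 3 = 36 true opaque zones.
A: 4.0 mm over 36 years gives 4.0 / 36 ≈ 0.111 mm/year.
Length of B = 0.111 × 60 = 6.7 mm.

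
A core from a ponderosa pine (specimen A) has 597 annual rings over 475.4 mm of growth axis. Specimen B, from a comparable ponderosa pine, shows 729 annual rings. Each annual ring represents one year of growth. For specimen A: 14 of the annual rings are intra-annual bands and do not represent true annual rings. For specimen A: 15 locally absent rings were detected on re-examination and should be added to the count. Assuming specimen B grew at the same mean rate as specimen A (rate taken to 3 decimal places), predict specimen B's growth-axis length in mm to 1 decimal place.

Specimen A: true annual ring count = 597 − 14 + 15 = 598.
A: Extension rate ≈ 475.4 / 598 = 0.795 mm/yr.
For B, 0.795 mm/year × 729 years = 579.6 mm.

579.6 mm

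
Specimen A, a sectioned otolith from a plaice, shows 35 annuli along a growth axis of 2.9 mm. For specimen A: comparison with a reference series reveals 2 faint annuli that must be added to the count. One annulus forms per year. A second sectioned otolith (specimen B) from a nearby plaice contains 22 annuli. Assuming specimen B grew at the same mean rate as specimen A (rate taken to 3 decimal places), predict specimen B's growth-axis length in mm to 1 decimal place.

1.7 mm

Specimen A: correcting the raw count gives 35 + 2 = 37 true annuli.
A: 2.9 mm over 37 years gives 2.9 / 37 ≈ 0.078 mm per year.
B's length ≈ 0.078 × 22 = 1.7 mm.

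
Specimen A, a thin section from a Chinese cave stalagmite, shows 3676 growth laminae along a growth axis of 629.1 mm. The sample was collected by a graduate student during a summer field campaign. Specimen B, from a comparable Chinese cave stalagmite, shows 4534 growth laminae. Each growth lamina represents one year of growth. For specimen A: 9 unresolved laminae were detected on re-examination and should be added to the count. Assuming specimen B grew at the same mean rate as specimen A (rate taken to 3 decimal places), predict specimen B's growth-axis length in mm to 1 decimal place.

775.3 mm

Specimen A: after corrections the count is 3676 + 9 = 3685 growth laminae.
A: Mean rate = 629.1 mm / 3685 years ≈ 0.171 mm/yr.
For B, 0.171 mm/year × 4534 years = 775.3 mm.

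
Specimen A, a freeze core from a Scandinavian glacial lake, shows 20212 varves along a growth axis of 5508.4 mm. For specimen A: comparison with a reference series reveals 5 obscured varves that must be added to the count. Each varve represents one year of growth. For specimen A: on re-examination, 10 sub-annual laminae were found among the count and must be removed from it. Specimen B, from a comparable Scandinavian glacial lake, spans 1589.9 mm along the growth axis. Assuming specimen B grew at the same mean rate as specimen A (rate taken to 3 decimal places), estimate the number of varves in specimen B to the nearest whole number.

Specimen A: adjusted count: 20212 − 10 + 5 = 20207 varves.
A: Mean rate = 5508.4 mm / 20207 years ≈ 0.273 mm/year.
Specimen B: 1589.9 mm / 0.273 mm per year = 5823.81 years ≈ 5824 varves.

5824 varves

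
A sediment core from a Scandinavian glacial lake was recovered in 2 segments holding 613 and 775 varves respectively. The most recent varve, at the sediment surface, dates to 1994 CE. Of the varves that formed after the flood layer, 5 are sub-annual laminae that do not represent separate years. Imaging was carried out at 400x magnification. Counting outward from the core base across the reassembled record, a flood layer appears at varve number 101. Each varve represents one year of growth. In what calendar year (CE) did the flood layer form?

712 CE

Total varves = 613 + 775 = 1388.
Between varve 101 and the sediment surface there are 1388 − 101 = 1287 varves.
Excluding 5 false varves: 1287 − 5 = 1282.
Counting back 1282 years from 1994 CE places the flood layer in 1994 − 1282 = 712 CE.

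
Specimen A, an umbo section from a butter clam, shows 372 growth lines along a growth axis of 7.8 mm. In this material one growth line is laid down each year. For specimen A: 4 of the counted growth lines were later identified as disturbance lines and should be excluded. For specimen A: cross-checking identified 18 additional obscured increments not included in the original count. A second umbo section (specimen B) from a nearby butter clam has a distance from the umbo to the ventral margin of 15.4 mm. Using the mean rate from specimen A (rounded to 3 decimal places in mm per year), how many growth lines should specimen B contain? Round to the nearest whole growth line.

770 growth lines

Specimen A: true growth line count = 372 − 4 + 18 = 386.
A: Mean rate = 7.8 mm / 386 years ≈ 0.020 mm per year.
For B, 15.4 / 0.020 = 770.00 years ≈ 770 growth lines.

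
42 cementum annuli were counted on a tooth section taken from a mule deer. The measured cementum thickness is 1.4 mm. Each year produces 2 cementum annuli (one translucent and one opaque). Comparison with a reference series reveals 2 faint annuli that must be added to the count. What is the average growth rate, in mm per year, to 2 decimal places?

Adjusted count: 42 + 2 = 44 cementum annuli.
44 cementum annuli at 2 per year is 44 / 2 = 22 years.
1.4 mm over 22 years gives 1.4 / 22 ≈ 0.06 mm per year.

0.06 mm per year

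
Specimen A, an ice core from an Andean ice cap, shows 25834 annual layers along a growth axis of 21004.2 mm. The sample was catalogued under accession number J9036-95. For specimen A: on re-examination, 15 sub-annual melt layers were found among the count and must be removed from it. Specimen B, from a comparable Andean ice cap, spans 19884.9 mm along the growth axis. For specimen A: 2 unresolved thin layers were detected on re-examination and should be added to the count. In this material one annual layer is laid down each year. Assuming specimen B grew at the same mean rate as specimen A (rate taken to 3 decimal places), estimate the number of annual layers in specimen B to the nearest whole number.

24459 annual layers

Specimen A: adjusted count: 25834 − 15 + 2 = 25821 annual layers.
A: Mean rate = 21004.2 mm / 25821 years ≈ 0.813 mm/year.
For B, 19884.9 / 0.813 = 24458.67 years ≈ 24459 annual layers.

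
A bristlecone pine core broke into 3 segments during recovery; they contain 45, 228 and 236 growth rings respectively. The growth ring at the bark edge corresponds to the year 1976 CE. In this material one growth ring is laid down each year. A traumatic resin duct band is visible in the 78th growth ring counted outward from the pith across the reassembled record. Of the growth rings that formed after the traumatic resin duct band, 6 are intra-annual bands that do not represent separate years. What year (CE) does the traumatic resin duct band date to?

1551 CE

Total growth rings = 45 + 228 + 236 = 509.
509 − 78 = 431 growth rings lie beyond the traumatic resin duct band toward the bark edge.
Excluding 6 false growth rings: 431 − 6 = 425.
The growth ring at the bark edge is 1976 CE, so the traumatic resin duct band dates to 1976 − 425 = 1551 CE.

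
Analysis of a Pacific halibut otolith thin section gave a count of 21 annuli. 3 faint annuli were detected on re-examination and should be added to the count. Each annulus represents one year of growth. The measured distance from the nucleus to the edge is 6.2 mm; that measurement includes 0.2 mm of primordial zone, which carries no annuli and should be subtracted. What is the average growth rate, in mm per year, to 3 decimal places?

0.250 mm per year

True annulus count = 21 + 3 = 24.
Removing the 0.2 mm offcut leaves 6.2 − 0.2 = 6.0 mm.
Mean rate = 6.0 mm / 24 years ≈ 0.250 mm per year.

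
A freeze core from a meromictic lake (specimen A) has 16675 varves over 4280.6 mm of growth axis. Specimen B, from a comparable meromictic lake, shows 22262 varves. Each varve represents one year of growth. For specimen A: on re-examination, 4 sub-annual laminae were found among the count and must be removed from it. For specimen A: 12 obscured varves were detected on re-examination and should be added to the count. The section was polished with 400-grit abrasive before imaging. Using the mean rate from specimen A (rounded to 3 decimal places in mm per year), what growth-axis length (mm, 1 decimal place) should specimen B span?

Specimen A: after corrections the count is 16675 − 4 + 12 = 16683 varves.
A: 4280.6 mm over 16683 years gives 4280.6 / 16683 ≈ 0.257 mm per year.
B's length ≈ 0.257 × 22262 = 5721.3 mm.

5721.3 mm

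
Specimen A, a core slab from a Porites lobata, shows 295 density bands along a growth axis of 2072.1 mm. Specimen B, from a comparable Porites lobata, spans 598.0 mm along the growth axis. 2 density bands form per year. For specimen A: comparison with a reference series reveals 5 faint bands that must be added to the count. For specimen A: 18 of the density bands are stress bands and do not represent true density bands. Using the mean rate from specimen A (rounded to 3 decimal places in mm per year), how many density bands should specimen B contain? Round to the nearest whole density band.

Specimen A: true density band count = 295 − 18 + 5 = 282.
Specimen A: with 2 density bands per year, 282 / 2 = 141 years.
A: 2072.1 mm over 141 years gives 2072.1 / 141 ≈ 14.696 mm per year.
For B, 598.0 / 14.696 = 40.69 years; at 2 density bands per year that is 40.69 × 2 ≈ 81 density bands.

81 density bands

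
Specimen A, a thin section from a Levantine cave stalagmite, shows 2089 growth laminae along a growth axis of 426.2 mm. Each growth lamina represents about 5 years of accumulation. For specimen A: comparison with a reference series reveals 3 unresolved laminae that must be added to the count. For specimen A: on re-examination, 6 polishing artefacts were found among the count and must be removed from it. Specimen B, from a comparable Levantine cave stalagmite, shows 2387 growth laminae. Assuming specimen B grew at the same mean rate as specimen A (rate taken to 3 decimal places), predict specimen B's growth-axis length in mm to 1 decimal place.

489.3 mm

Specimen A: true growth lamina count = 2089 − 6 + 3 = 2086.
Specimen A: at 5 years per growth lamina, 2086 × 5 = 10430 years.
A: 426.2 mm over 10430 years gives 426.2 / 10430 ≈ 0.041 mm per year.
Specimen B: 2387 growth laminae at 5 years each span 2387 × 5 = 11935 years. Length of B = 0.041 × 11935 = 489.3 mm.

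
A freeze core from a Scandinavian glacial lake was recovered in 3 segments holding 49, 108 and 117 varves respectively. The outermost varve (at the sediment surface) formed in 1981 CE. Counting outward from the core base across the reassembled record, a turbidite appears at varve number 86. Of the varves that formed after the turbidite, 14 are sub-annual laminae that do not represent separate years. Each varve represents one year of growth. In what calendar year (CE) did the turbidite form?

1807 CE

Total varves = 49 + 108 + 117 = 274.
274 − 86 = 188 varves lie beyond the turbidite toward the sediment surface.
Excluding 14 false varves: 188 − 14 = 174.
Counting back 174 years from 1981 CE places the turbidite in 1981 − 174 = 1807 CE.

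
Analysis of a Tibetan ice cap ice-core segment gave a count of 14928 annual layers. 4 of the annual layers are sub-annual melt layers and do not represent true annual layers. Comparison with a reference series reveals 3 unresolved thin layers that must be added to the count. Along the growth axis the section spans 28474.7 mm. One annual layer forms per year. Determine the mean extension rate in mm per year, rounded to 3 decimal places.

1.908 mm per year

After corrections the count is 14928 − 4 + 3 = 14927 annual layers.
Mean rate = 28474.7 mm / 14927 years ≈ 1.908 mm per year.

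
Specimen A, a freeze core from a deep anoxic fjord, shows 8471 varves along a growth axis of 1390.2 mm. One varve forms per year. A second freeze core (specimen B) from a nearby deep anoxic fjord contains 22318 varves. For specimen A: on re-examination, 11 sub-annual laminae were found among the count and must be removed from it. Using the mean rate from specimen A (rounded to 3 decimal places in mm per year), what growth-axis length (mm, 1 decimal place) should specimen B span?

3660.2 mm

Specimen A: after corrections the count is 8471 − 11 = 8460 varves.
A: Extension rate ≈ 1390.2 / 8460 = 0.164 mm/year.
Length of B = 0.164 × 22318 = 3660.2 mm.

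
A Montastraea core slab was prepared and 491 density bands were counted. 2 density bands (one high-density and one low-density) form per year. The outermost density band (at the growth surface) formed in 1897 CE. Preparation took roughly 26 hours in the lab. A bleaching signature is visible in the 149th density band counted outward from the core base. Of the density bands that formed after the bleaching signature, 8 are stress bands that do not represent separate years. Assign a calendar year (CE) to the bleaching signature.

1730 CE

491 − 149 = 342 density bands lie beyond the bleaching signature toward the growth surface.
Excluding 8 false density bands: 342 − 8 = 334.
With 2 density bands per year, 334 / 2 = 167 years.
Counting back 167 years from 1897 CE places the bleaching signature in 1897 − 167 = 1730 CE.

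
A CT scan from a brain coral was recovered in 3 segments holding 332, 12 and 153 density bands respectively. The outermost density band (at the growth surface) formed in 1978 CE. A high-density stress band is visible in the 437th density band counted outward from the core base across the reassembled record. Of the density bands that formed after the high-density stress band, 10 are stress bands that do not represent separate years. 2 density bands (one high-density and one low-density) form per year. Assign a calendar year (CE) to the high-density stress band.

1953 CE

Total density bands = 332 + 12 + 153 = 497.
The high-density stress band sits at density band 437 from the core base, so 497 − 437 = 60 density bands formed after it.
Excluding 10 false density bands: 60 − 10 = 50.
50 density bands at 2 per year is 50 / 2 = 25 years.
Counting back 25 years from 1978 CE places the high-density stress band in 1978 − 25 = 1953 CE.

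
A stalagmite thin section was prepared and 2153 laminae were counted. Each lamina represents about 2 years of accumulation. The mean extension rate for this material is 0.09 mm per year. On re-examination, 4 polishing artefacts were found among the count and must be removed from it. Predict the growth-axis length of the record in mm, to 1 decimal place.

386.8 mm

Correcting the raw count gives 2153 − 4 = 2149 true laminae.
At 2 years per lamina, 2149 × 2 = 4298 years.
Predicted length = 0.09 mm/year × 4298 years = 386.8 mm.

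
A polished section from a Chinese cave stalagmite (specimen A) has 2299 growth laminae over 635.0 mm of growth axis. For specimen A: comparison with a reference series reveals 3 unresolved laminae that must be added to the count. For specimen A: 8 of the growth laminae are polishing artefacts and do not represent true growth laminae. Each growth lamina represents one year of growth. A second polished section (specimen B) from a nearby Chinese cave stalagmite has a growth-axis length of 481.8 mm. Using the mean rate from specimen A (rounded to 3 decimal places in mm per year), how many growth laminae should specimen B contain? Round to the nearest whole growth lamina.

1739 growth laminae

Specimen A: correcting the raw count gives 2299 − 8 + 3 = 2294 true growth laminae.
A: Mean rate = 635.0 mm / 2294 years ≈ 0.277 mm per year.
Specimen B: 481.8 mm / 0.277 mm per year = 1739.35 years ≈ 1739 growth laminae.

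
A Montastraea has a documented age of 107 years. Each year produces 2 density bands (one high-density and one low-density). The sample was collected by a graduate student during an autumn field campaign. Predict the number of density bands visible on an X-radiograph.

107 years at 2 density bands per year gives 107 × 2 = 214 density bands.
So 214 density bands should be present.

214 density bands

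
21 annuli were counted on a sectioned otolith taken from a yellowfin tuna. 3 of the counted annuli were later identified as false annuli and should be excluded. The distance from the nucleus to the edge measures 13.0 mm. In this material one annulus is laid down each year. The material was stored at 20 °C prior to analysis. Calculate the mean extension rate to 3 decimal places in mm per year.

0.722 mm per year

Correcting the raw count gives 21 − 3 = 18 true annuli.
Mean rate = 13.0 mm / 18 years ≈ 0.722 mm per year.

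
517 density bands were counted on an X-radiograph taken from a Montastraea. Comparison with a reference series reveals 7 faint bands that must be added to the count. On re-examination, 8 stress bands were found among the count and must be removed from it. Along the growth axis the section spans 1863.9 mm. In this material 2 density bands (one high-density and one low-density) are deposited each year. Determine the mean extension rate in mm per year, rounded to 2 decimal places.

7.22 mm per year

After corrections the count is 517 − 8 + 7 = 516 density bands.
Dividing by 2 density bands per year: 516 / 2 = 258 years.
1863.9 mm over 258 years gives 1863.9 / 258 ≈ 7.22 mm per year.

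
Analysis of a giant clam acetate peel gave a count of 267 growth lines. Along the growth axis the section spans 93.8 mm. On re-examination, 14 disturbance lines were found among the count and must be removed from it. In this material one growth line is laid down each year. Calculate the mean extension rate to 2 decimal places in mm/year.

0.37 mm/year

Adjusted count: 267 − 14 = 253 growth lines.
93.8 mm over 253 years gives 93.8 / 253 ≈ 0.37 mm/year.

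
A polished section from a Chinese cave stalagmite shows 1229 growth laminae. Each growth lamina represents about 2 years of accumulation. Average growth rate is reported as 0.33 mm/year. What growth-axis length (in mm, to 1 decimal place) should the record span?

811.1 mm

1229 growth laminae at 2 years each span 1229 × 2 = 2458 years.
2458 years at 0.33 mm/year gives 0.33 × 2458 = 811.1 mm.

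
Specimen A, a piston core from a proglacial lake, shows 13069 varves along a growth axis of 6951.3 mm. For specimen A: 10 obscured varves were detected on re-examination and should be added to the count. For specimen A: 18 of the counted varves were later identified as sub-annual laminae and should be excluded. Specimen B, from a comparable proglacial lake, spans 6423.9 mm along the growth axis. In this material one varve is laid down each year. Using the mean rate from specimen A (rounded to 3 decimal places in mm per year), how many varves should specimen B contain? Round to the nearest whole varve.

12075 varves

Specimen A: true varve count = 13069 − 18 + 10 = 13061.
A: 6951.3 mm over 13061 years gives 6951.3 / 13061 ≈ 0.532 mm/yr.
B spans 6423.9 / 0.532 = 12075.00 years ≈ 12075 varves.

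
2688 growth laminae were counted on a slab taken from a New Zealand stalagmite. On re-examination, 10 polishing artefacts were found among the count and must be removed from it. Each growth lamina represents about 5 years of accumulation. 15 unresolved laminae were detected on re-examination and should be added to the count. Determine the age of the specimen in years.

13465 years

Adjusted count: 2688 − 10 + 15 = 2693 growth laminae.
2693 growth laminae at 5 years each span 2693 × 5 = 13465 years.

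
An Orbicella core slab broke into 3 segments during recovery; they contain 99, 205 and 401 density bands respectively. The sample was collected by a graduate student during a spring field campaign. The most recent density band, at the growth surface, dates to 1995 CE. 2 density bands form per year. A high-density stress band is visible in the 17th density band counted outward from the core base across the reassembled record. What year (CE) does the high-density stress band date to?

1651 CE

Total density bands = 99 + 205 + 401 = 705.
The high-density stress band sits at density band 17 from the core base, so 705 − 17 = 688 density bands formed after it.
With 2 density bands per year, 688 / 2 = 344 years.
1995 − 344 = 1651 CE.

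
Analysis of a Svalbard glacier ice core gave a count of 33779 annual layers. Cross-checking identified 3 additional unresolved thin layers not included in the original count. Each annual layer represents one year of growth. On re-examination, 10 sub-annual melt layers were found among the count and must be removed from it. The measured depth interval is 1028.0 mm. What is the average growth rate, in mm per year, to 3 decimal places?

0.030 mm per year

Correcting the raw count gives 33779 − 10 + 3 = 33772 true annual layers.
Extension rate ≈ 1028.0 / 33772 = 0.030 mm per year.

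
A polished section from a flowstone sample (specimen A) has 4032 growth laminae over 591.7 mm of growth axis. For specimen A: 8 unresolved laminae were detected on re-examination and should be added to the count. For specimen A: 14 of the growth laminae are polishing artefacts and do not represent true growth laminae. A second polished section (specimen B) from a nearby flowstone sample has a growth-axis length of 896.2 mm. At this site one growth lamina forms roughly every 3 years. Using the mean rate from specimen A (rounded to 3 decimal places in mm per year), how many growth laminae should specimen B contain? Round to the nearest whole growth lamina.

Specimen A: correcting the raw count gives 4032 − 14 + 8 = 4026 true growth laminae.
Specimen A: multiplying by 3 years per growth lamina: 4026 × 3 = 12078 years.
A: Mean rate = 591.7 mm / 12078 years ≈ 0.049 mm per year.
B spans 896.2 / 0.049 = 18289.80 years; at 3 years per growth lamina that is 18289.80 / 3 ≈ 6097 growth laminae.

6097 growth laminae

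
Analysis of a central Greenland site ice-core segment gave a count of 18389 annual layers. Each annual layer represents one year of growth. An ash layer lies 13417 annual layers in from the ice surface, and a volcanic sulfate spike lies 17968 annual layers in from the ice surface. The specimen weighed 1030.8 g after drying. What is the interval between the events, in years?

17968 − 13417 = 4551 annual layers lie between the two events.
One annual layer per year makes the interval 4551 years.

4551 yr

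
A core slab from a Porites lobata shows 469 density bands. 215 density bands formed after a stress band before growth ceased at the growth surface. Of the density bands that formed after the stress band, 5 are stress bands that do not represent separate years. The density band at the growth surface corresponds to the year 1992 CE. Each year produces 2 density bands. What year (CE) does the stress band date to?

1887 CE

215 density bands formed after the stress band.
Excluding 5 false density bands: 215 − 5 = 210.
Dividing by 2 density bands per year: 210 / 2 = 105 years.
The density band at the growth surface is 1992 CE, so the stress band dates to 1992 − 105 = 1887 CE.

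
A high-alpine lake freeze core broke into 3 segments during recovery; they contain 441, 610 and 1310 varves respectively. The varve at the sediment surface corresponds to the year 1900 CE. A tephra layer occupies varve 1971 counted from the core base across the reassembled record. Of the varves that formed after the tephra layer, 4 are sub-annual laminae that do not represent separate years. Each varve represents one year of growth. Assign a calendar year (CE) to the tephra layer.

Total varves = 441 + 610 + 1310 = 2361.
Between varve 1971 and the sediment surface there are 2361 − 1971 = 390 varves.
390 − 4 false = 386 true varves after the tephra layer.
Counting back 386 years from 1900 CE places the tephra layer in 1900 − 386 = 1514 CE.

1514 CE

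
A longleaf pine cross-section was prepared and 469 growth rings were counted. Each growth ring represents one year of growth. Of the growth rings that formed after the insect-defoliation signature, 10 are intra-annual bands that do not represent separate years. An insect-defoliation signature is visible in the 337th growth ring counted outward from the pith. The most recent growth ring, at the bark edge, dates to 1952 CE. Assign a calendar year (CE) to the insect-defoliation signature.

1830 CE

Between growth ring 337 and the bark edge there are 469 − 337 = 132 growth rings.
Excluding 10 false growth rings: 132 − 10 = 122.
The growth ring at the bark edge is 1952 CE, so the insect-defoliation signature dates to 1952 − 122 = 1830 CE.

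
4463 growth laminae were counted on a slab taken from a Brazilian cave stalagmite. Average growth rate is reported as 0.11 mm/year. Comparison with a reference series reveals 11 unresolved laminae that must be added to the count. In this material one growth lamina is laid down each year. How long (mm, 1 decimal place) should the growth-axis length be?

492.1 mm

True growth lamina count = 4463 + 11 = 4474.
Length ≈ 0.11 × 4474 = 492.1 mm.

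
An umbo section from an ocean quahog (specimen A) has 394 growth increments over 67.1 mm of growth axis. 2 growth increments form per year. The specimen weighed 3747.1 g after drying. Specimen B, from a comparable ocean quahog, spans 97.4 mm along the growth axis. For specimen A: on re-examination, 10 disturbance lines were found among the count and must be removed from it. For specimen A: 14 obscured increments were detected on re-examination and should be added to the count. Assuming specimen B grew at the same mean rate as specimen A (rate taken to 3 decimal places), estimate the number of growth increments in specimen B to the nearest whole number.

Specimen A: adjusted count: 394 − 10 + 14 = 398 growth increments.
Specimen A: with 2 growth increments per year, 398 / 2 = 199 years.
A: Mean rate = 67.1 mm / 199 years ≈ 0.337 mm per year.
For B, 97.4 / 0.337 = 289.02 years; at 2 growth increments per year that is 289.02 × 2 ≈ 578 growth increments.

578 growth increments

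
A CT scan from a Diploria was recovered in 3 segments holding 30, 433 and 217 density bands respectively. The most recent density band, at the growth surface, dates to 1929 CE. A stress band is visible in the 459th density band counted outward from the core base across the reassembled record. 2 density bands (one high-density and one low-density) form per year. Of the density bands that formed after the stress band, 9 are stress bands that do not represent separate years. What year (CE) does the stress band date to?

1823 CE

Total density bands = 30 + 433 + 217 = 680.
The stress band sits at density band 459 from the core base, so 680 − 459 = 221 density bands formed after it.
Excluding 9 false density bands: 221 − 9 = 212.
Dividing by 2 density bands per year: 212 / 2 = 106 years.
Counting back 106 years from 1929 CE places the stress band in 1929 − 106 = 1823 CE.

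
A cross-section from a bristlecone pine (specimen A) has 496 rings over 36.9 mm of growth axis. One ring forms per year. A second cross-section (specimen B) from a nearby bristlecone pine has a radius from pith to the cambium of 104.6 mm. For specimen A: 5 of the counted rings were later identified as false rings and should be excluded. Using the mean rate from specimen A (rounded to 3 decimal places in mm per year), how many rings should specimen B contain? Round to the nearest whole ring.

Specimen A: true ring count = 496 − 5 = 491.
A: Mean rate = 36.9 mm / 491 years ≈ 0.075 mm per year.
B spans 104.6 / 0.075 = 1394.67 years ≈ 1395 rings.

1395 rings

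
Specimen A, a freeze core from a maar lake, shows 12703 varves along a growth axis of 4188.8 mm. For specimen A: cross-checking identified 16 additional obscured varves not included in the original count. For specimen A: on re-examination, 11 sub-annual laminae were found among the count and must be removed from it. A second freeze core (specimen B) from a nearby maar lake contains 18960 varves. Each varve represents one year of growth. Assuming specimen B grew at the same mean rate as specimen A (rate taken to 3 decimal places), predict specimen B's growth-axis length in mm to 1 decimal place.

Specimen A: after corrections the count is 12703 − 11 + 16 = 12708 varves.
A: Mean rate = 4188.8 mm / 12708 years ≈ 0.330 mm/year.
Length of B = 0.330 × 18960 = 6256.8 mm.

6256.8 mm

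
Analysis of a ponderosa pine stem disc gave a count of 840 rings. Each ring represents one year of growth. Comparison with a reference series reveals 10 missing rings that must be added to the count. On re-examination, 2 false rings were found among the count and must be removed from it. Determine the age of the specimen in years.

848 yr

Correcting the raw count gives 840 − 2 + 10 = 848 true rings.
One ring per year makes the duration 848 years.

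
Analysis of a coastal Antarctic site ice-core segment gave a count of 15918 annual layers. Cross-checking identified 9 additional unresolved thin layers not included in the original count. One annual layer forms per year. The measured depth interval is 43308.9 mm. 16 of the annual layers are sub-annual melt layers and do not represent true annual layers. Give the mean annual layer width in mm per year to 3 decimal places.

2.722 mm per year

After corrections the count is 15918 − 16 + 9 = 15911 annual layers.
43308.9 mm over 15911 years gives 43308.9 / 15911 ≈ 2.722 mm per year.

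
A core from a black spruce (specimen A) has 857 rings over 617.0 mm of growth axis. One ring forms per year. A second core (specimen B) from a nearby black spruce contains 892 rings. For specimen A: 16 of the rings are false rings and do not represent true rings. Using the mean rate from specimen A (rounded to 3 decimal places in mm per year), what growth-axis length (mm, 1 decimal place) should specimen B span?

654.7 mm

Specimen A: correcting the raw count gives 857 − 16 = 841 true rings.
A: Extension rate ≈ 617.0 / 841 = 0.734 mm/yr.
Length of B = 0.734 × 892 = 654.7 mm.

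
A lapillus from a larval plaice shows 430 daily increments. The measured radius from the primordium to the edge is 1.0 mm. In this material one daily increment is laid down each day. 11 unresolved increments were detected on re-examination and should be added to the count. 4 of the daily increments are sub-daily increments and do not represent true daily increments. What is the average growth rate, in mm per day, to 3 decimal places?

0.002 mm per day

Adjusted count: 430 − 4 + 11 = 437 daily increments.
Extension rate ≈ 1.0 / 437 = 0.002 mm per day.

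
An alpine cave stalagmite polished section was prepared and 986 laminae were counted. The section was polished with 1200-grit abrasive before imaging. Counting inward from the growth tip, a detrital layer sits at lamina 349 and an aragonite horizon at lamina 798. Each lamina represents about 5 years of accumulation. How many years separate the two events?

The two markers are separated by 798 − 349 = 449 laminae.
Multiplying by 5 years per lamina: 449 × 5 = 2245 years.

2245 years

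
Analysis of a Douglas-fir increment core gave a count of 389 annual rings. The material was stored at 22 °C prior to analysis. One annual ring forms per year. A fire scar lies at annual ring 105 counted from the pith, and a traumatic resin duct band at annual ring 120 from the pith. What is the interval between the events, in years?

15 yr

The two markers are separated by 120 − 105 = 15 annual rings.
That is 15 years at one annual ring per year.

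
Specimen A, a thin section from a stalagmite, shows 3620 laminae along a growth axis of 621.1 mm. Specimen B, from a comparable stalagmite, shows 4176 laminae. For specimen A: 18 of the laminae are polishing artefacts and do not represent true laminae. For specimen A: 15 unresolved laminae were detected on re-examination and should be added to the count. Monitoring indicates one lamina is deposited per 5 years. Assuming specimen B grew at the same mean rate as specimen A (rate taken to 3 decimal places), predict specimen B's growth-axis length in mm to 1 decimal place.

709.9 mm

Specimen A: after corrections the count is 3620 − 18 + 15 = 3617 laminae.
Specimen A: at 5 years per lamina, 3617 × 5 = 18085 years.
A: Mean rate = 621.1 mm / 18085 years ≈ 0.034 mm/yr.
Specimen B: 4176 laminae at 5 years each span 4176 × 5 = 20880 years. For B, 0.034 mm/year × 20880 years = 709.9 mm.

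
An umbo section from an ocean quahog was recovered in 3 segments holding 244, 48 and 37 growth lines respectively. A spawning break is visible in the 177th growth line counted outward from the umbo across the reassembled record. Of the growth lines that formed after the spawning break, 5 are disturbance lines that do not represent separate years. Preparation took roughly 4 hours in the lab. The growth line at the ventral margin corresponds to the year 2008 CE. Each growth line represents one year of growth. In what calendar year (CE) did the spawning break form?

1861 CE

Total growth lines = 244 + 48 + 37 = 329.
Between growth line 177 and the ventral margin there are 329 − 177 = 152 growth lines.
Removing the 5 false growth lines leaves 152 − 5 = 147 true growth lines beyond the spawning break.
Counting back 147 years from 2008 CE places the spawning break in 2008 − 147 = 1861 CE.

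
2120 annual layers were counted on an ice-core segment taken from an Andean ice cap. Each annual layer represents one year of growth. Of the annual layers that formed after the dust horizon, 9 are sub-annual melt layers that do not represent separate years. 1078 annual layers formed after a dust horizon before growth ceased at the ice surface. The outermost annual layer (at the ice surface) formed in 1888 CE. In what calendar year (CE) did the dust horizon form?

819 CE

1078 annual layers formed after the dust horizon.
1078 − 9 false = 1069 true annual layers after the dust horizon.
Counting back 1069 years from 1888 CE places the dust horizon in 1888 − 1069 = 819 CE.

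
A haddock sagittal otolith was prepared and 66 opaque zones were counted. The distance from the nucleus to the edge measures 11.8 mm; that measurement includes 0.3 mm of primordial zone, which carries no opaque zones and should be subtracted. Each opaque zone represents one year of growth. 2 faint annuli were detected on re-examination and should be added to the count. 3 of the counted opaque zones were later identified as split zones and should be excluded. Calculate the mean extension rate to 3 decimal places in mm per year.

0.177 mm per year

Correcting the raw count gives 66 − 3 + 2 = 65 true opaque zones.
Removing the 0.3 mm offcut leaves 11.8 − 0.3 = 11.5 mm.
11.5 mm over 65 years gives 11.5 / 65 ≈ 0.177 mm per year.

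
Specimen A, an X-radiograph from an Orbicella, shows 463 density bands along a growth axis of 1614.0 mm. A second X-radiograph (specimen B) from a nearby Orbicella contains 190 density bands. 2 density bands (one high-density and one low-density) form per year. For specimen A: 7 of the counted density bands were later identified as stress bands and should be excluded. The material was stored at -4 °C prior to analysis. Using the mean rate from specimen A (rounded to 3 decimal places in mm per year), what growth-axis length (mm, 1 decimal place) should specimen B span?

Specimen A: true density band count = 463 − 7 = 456.
Specimen A: dividing by 2 density bands per year: 456 / 2 = 228 years.
A: Mean rate = 1614.0 mm / 228 years ≈ 7.079 mm per year.
Specimen B: 190 density bands at 2 per year is 190 / 2 = 95 years. Length of B = 7.079 × 95 = 672.5 mm.

672.5 mm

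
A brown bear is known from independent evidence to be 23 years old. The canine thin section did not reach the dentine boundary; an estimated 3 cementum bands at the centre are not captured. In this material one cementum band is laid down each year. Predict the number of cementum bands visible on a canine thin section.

20 cementum bands

One cementum band per year gives 23 cementum bands over 23 years.
Subtracting the 3 cementum bands not captured gives 23 − 3 = 20 cementum bands in the record.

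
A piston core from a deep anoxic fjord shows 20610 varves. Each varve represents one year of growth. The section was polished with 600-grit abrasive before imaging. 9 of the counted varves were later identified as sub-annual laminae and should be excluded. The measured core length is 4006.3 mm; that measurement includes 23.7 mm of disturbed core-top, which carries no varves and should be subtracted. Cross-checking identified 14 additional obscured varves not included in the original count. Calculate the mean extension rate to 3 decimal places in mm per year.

0.193 mm per year

Adjusted count: 20610 − 9 + 14 = 20615 varves.
Net length = 4006.3 − 23.7 = 3982.6 mm.
Mean rate = 3982.6 mm / 20615 years ≈ 0.193 mm per year.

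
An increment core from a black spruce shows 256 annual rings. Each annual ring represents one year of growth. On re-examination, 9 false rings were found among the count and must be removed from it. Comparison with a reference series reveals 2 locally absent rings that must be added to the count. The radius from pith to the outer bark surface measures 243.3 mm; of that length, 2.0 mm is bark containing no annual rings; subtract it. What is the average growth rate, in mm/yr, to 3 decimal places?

Adjusted count: 256 − 9 + 2 = 249 annual rings.
Removing the 2.0 mm offcut leaves 243.3 − 2.0 = 241.3 mm.
Extension rate ≈ 241.3 / 249 = 0.969 mm/yr.

0.969 mm/yr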